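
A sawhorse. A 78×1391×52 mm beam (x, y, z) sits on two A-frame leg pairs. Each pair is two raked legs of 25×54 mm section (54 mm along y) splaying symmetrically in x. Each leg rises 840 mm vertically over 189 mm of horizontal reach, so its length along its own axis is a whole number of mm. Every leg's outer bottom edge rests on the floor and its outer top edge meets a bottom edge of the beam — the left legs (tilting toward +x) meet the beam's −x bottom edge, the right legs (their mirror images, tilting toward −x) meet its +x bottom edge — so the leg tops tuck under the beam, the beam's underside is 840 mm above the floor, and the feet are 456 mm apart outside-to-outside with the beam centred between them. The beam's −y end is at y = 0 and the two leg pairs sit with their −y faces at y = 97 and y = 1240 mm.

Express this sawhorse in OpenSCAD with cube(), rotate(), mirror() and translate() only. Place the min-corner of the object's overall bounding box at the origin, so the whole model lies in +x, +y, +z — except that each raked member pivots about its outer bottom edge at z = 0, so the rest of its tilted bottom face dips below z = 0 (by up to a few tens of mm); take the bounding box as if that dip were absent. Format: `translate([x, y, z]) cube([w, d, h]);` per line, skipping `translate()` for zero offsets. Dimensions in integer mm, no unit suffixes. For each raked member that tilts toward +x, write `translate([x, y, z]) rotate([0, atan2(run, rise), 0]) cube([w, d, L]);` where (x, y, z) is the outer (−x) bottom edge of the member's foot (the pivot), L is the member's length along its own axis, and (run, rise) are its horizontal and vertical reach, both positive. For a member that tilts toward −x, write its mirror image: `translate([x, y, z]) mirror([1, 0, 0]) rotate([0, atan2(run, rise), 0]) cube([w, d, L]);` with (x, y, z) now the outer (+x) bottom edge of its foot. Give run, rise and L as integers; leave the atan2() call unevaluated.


translate([189, 0, 840]) cube([78, 1391, 52]);
translate([0, 97, 0]) rotate([0, atan2(189, 840), 0]) cube([25, 54, 861]);
translate([456, 97, 0]) mirror([1, 0, 0]) rotate([0, atan2(189, 840), 0]) cube([25, 54, 861]);
translate([0, 1240, 0]) rotate([0, atan2(189, 840), 0]) cube([25, 54, 861]);
translate([456, 1240, 0]) mirror([1, 0, 0]) rotate([0, atan2(189, 840), 0]) cube([25, 54, 861]);


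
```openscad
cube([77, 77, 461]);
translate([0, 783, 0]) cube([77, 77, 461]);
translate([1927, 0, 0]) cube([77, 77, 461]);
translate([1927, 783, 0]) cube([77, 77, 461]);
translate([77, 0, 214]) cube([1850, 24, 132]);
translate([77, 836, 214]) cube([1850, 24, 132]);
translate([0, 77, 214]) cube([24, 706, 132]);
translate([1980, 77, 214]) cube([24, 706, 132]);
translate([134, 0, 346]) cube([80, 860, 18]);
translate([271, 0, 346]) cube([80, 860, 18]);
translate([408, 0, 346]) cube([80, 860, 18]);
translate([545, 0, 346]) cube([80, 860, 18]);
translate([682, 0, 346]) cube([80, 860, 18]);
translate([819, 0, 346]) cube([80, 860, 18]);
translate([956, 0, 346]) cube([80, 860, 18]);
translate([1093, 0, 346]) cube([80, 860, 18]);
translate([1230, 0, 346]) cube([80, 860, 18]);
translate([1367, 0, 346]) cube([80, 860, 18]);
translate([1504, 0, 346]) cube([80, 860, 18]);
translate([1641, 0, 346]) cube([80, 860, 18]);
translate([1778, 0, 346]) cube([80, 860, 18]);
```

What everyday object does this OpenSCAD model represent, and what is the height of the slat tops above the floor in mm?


A bed frame. The slat-top height is 364 mm.

Four posts, four rails, and a row of slats — a bed frame. Slats sit on the rails at z = 214 + 132 = 346; with slat thickness 18, the top is 364 mm.


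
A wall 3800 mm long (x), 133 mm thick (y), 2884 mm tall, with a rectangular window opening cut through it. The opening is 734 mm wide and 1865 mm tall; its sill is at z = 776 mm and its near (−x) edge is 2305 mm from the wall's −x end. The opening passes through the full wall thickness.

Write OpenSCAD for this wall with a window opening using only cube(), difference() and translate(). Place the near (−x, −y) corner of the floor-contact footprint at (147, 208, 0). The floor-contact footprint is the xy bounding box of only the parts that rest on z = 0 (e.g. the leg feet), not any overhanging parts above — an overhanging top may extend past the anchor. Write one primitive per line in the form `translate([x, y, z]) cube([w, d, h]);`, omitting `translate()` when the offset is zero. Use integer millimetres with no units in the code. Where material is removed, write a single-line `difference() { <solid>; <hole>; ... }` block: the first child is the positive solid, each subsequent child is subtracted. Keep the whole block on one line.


difference() { translate([147, 208, 0]) cube([3800, 133, 2884]); translate([2452, 208, 776]) cube([734, 133, 1865]); }


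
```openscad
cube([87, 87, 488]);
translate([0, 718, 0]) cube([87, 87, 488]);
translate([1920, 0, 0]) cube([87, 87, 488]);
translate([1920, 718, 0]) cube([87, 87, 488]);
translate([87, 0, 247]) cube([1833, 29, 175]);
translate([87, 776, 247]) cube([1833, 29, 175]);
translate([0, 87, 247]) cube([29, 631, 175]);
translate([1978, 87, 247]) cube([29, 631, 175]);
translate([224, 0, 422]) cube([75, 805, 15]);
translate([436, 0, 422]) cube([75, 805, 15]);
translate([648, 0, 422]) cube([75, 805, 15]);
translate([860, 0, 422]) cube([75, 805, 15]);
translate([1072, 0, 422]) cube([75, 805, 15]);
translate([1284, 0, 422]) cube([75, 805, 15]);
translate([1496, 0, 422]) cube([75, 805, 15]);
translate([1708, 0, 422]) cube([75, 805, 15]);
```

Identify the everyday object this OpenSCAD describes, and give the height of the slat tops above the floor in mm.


A bed frame. The slat-top height is 437 mm.

Four posts, four rails, and a row of slats — a bed frame. Slats sit on the rails at z = 247 + 175 = 422; with slat thickness 15, the top is 437 mm.


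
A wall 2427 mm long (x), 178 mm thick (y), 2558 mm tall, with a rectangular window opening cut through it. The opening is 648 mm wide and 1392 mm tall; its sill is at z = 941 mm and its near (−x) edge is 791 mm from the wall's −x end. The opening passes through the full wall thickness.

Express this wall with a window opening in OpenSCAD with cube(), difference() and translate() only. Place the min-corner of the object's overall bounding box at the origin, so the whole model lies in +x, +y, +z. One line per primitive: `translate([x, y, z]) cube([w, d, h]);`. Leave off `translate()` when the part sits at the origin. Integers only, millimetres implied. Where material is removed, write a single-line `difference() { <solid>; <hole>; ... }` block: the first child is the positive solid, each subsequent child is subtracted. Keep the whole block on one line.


difference() { cube([2427, 178, 2558]); translate([791, 0, 941]) cube([648, 178, 1392]); }


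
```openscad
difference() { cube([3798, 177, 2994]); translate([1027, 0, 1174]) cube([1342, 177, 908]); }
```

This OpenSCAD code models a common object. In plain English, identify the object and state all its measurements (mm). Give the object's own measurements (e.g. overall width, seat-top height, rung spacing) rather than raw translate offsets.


A wall 3798 mm long (x), 177 mm thick (y), 2994 mm tall, with a rectangular window opening cut through it. The opening is 1342 mm wide and 908 mm tall; its sill is at z = 1174 mm and its near (−x) edge is 1027 mm from the wall's −x end. The opening passes through the full wall thickness.


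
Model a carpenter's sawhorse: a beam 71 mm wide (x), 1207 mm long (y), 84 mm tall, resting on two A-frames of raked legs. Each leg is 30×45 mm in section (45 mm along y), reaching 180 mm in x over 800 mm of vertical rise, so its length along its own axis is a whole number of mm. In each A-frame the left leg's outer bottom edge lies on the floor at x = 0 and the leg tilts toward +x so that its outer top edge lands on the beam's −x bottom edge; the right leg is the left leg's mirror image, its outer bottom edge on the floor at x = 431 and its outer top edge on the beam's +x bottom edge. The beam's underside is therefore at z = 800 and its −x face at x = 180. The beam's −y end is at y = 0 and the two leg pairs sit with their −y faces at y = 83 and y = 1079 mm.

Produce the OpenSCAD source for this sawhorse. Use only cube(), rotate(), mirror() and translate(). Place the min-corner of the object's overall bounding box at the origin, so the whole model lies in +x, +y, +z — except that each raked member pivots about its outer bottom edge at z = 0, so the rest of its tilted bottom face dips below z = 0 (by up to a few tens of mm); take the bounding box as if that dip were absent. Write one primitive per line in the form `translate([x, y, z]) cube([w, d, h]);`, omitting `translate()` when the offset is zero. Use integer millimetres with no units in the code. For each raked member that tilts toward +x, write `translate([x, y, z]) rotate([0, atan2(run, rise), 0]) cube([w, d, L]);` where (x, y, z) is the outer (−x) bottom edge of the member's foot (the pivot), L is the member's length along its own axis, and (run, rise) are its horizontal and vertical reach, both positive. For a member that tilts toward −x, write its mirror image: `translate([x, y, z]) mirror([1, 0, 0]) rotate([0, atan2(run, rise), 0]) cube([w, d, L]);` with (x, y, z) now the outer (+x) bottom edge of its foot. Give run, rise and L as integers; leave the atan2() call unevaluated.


translate([180, 0, 800]) cube([71, 1207, 84]);
translate([0, 83, 0]) rotate([0, atan2(180, 800), 0]) cube([30, 45, 820]);
translate([431, 83, 0]) mirror([1, 0, 0]) rotate([0, atan2(180, 800), 0]) cube([30, 45, 820]);
translate([0, 1079, 0]) rotate([0, atan2(180, 800), 0]) cube([30, 45, 820]);
translate([431, 1079, 0]) mirror([1, 0, 0]) rotate([0, atan2(180, 800), 0]) cube([30, 45, 820]);


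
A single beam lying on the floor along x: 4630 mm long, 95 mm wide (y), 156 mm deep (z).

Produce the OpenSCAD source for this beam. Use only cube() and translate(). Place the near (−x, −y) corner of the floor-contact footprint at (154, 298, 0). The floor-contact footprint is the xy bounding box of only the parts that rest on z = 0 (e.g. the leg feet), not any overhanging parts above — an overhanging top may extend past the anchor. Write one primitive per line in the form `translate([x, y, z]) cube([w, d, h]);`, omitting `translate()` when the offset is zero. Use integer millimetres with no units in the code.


translate([154, 298, 0]) cube([4630, 95, 156]);


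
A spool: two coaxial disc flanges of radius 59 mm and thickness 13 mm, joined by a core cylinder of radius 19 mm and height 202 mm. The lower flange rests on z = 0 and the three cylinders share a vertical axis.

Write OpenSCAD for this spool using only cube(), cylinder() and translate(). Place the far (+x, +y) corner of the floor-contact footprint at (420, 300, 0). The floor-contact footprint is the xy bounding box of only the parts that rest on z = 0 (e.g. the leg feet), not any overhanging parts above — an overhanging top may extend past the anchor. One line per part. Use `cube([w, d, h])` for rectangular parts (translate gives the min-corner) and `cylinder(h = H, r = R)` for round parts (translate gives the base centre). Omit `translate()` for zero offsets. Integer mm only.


translate([361, 241, 0]) cylinder(h = 13, r = 59);
translate([361, 241, 13]) cylinder(h = 202, r = 19);
translate([361, 241, 215]) cylinder(h = 13, r = 59);


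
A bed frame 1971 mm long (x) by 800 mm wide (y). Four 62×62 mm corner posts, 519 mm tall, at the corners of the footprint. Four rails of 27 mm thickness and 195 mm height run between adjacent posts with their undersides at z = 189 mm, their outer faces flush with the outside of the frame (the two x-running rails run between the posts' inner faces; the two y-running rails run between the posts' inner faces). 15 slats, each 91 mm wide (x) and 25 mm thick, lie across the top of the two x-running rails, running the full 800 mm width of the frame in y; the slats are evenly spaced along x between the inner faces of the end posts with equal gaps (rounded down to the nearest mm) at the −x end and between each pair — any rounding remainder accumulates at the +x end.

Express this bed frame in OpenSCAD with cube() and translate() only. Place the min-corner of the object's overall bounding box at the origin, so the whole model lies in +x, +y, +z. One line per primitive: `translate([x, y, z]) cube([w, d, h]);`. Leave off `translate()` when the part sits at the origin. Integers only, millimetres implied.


cube([62, 62, 519]);
translate([0, 738, 0]) cube([62, 62, 519]);
translate([1909, 0, 0]) cube([62, 62, 519]);
translate([1909, 738, 0]) cube([62, 62, 519]);
translate([62, 0, 189]) cube([1847, 27, 195]);
translate([62, 773, 189]) cube([1847, 27, 195]);
translate([0, 62, 189]) cube([27, 676, 195]);
translate([1944, 62, 189]) cube([27, 676, 195]);
translate([92, 0, 384]) cube([91, 800, 25]);
translate([213, 0, 384]) cube([91, 800, 25]);
translate([334, 0, 384]) cube([91, 800, 25]);
translate([455, 0, 384]) cube([91, 800, 25]);
translate([576, 0, 384]) cube([91, 800, 25]);
translate([697, 0, 384]) cube([91, 800, 25]);
translate([818, 0, 384]) cube([91, 800, 25]);
translate([939, 0, 384]) cube([91, 800, 25]);
translate([1060, 0, 384]) cube([91, 800, 25]);
translate([1181, 0, 384]) cube([91, 800, 25]);
translate([1302, 0, 384]) cube([91, 800, 25]);
translate([1423, 0, 384]) cube([91, 800, 25]);
translate([1544, 0, 384]) cube([91, 800, 25]);
translate([1665, 0, 384]) cube([91, 800, 25]);
translate([1786, 0, 384]) cube([91, 800, 25]);


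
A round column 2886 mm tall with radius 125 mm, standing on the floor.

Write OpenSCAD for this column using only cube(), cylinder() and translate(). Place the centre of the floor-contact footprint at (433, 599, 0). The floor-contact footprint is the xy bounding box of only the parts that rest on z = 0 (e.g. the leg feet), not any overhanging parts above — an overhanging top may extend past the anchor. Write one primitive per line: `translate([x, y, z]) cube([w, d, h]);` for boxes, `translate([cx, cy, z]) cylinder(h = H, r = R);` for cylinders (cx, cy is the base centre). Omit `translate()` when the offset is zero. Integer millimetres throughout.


translate([433, 599, 0]) cylinder(h = 2886, r = 125);


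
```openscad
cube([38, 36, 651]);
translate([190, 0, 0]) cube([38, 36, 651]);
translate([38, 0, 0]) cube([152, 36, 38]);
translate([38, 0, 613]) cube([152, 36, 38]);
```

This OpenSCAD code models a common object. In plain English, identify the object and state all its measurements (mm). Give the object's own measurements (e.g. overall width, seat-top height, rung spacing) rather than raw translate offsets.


A rectangular picture frame lying in the x–z plane (depth along y). The opening is 152 mm wide (x) by 575 mm tall (z), surrounded by a border 38 mm wide on all four sides. The frame is 36 mm deep and is made of two full-height vertical stiles with two horizontal rails fitted between them.


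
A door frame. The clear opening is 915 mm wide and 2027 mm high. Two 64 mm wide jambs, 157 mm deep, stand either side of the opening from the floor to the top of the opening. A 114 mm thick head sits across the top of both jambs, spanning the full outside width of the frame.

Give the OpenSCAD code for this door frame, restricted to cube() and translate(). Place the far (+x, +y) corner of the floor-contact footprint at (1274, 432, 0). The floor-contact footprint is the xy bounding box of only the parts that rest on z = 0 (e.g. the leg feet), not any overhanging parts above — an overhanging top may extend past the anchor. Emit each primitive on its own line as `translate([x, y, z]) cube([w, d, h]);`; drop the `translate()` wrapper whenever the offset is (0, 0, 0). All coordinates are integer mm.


translate([231, 275, 0]) cube([64, 157, 2027]);
translate([1210, 275, 0]) cube([64, 157, 2027]);
translate([231, 275, 2027]) cube([1043, 157, 114]);


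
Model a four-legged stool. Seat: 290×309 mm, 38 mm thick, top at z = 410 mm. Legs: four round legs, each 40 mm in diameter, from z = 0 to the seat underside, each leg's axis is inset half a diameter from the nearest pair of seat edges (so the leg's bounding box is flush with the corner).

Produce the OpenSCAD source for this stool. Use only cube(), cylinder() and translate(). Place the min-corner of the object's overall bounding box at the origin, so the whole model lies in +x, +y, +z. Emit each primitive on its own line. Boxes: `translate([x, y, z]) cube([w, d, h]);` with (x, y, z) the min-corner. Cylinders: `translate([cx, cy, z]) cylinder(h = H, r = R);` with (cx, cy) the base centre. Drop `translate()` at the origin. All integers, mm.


// leg_h = 410 - 38 = 372
translate([0, 0, 372]) cube([290, 309, 38]);
translate([20, 20, 0]) cylinder(h = 372, r = 20);
translate([270, 20, 0]) cylinder(h = 372, r = 20);
translate([20, 289, 0]) cylinder(h = 372, r = 20);
translate([270, 289, 0]) cylinder(h = 372, r = 20);


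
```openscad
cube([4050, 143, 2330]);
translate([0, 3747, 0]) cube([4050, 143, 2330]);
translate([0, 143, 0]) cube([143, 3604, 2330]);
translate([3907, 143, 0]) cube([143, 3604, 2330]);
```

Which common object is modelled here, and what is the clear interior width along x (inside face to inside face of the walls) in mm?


A house (or room) frame. The interior width is 3764 mm.

Four 2330 mm walls enclosing a rectangle with no floor or roof — a room or house frame. Outside width is 4050 mm and wall thickness is 143 mm, so the interior width is 4050 − 2 × 143 = 3764 mm.


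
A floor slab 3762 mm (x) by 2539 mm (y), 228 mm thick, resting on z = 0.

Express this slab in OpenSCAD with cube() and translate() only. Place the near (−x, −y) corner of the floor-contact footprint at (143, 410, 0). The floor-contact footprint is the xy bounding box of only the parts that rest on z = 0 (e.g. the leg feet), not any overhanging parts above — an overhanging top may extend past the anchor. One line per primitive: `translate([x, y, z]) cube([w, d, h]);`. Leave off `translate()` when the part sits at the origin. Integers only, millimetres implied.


translate([143, 410, 0]) cube([3762, 2539, 228]);


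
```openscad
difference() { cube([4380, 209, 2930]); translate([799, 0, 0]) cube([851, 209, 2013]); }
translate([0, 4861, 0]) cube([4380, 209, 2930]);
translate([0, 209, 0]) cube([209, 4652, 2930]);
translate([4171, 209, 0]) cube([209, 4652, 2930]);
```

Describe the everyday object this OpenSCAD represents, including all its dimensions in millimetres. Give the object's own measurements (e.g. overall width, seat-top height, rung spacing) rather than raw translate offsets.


A single room: four walls, each 2930 mm tall and 209 mm thick, enclosing an outside footprint 4380×5070 mm (x × y), no floor or roof. The front and back walls (−y and +y sides) run the full x-width; the side walls fit between their inner faces. A door opening 851 mm wide and 2013 mm tall is cut through the front wall from the floor up, its −x edge 799 mm from the wall's −x end.


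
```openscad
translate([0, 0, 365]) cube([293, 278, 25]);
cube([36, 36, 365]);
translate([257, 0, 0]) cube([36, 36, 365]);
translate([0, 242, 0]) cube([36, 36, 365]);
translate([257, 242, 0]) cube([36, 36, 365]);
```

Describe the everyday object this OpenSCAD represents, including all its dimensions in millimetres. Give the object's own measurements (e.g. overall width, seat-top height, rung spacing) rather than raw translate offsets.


A four-legged stool. The seat is a 293×278×25 mm slab whose top surface is at z = 390 mm; four square legs, each 36×36 mm in cross-section, run from the floor (z = 0) to the underside of the seat, each flush with a corner of the seat.


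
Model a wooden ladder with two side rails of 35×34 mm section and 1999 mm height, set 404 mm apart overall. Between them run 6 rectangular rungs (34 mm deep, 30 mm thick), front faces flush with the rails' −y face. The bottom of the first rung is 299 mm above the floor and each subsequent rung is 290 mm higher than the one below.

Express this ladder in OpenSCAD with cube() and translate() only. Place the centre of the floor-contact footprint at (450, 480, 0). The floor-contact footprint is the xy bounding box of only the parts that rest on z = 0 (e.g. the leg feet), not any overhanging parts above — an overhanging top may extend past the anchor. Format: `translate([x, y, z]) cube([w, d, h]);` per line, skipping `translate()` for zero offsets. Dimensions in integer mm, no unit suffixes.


// rung span = 404 - 2*35 = 334
// rung[k] z = 299 + k*290
translate([248, 463, 0]) cube([35, 34, 1999]);
translate([617, 463, 0]) cube([35, 34, 1999]);
translate([283, 463, 299]) cube([334, 34, 30]);
translate([283, 463, 589]) cube([334, 34, 30]);
translate([283, 463, 879]) cube([334, 34, 30]);
translate([283, 463, 1169]) cube([334, 34, 30]);
translate([283, 463, 1459]) cube([334, 34, 30]);
translate([283, 463, 1749]) cube([334, 34, 30]);


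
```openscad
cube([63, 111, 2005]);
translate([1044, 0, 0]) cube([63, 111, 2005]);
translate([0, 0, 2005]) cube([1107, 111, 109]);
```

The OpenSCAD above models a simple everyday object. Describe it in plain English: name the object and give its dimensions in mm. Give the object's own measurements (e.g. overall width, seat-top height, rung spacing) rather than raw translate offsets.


A door frame. The clear opening is 981 mm wide and 2005 mm high. Two 63 mm wide jambs, 111 mm deep, stand either side of the opening from the floor to the top of the opening. A 109 mm thick head sits across the top of both jambs, spanning the full outside width of the frame.


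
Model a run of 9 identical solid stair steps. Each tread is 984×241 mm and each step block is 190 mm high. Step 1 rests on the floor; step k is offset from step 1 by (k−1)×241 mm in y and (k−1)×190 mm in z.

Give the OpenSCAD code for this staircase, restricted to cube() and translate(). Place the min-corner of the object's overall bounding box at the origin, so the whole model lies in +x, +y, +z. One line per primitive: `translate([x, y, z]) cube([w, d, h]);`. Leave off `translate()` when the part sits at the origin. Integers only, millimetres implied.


cube([984, 241, 190]);
translate([0, 241, 190]) cube([984, 241, 190]);
translate([0, 482, 380]) cube([984, 241, 190]);
translate([0, 723, 570]) cube([984, 241, 190]);
translate([0, 964, 760]) cube([984, 241, 190]);
translate([0, 1205, 950]) cube([984, 241, 190]);
translate([0, 1446, 1140]) cube([984, 241, 190]);
translate([0, 1687, 1330]) cube([984, 241, 190]);
translate([0, 1928, 1520]) cube([984, 241, 190]);


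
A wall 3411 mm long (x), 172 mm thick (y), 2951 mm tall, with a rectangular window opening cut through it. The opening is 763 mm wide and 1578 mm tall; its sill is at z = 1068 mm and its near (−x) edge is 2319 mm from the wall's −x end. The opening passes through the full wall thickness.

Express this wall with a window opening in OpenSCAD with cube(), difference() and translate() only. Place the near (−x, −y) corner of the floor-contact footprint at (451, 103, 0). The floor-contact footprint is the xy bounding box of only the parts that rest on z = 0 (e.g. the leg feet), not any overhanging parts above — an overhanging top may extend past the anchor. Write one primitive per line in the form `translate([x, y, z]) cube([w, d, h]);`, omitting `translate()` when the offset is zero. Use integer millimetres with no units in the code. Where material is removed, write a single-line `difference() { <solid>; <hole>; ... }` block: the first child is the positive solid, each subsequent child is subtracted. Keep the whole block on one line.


difference() { translate([451, 103, 0]) cube([3411, 172, 2951]); translate([2770, 103, 1068]) cube([763, 172, 1578]); }


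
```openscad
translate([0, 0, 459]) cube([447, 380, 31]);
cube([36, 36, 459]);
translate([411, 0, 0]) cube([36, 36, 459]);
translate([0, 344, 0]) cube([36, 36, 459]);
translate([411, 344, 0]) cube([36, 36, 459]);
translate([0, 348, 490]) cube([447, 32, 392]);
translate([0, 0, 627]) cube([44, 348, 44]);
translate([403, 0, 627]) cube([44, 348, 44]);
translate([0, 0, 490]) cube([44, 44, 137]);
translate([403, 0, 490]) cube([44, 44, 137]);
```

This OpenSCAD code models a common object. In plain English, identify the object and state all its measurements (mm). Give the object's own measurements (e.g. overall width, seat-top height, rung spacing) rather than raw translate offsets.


A chair. The seat is a 447×380×31 mm slab with its top at z = 490 mm, on four 36×36 mm corner legs (flush with the seat edges, standing on z = 0). A flat backrest 32 mm thick, 392 mm tall, spans the full seat width and rises from the seat top along its +y edge, rear face flush with the rear of the seat. Two armrests of 44×44 mm section run along each side from the seat's front edge to the front of the backrest, top faces 181 mm above the seat top and outer faces flush with the seat's x-edges; a 44×44 mm post under the front of each armrest stands on the seat at the front corner.


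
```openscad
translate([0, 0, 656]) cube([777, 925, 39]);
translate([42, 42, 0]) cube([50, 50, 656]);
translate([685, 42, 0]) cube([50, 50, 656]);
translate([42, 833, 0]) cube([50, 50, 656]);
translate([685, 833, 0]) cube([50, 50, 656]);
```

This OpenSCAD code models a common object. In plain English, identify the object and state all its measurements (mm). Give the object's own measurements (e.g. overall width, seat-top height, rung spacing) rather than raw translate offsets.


A rectangular dining table. The top is 777×925×39 mm with its upper surface at z = 695 mm. It stands on four 50×50 mm square legs, each inset 42 mm from the nearest pair of top edges, running from the floor to the underside of the top.


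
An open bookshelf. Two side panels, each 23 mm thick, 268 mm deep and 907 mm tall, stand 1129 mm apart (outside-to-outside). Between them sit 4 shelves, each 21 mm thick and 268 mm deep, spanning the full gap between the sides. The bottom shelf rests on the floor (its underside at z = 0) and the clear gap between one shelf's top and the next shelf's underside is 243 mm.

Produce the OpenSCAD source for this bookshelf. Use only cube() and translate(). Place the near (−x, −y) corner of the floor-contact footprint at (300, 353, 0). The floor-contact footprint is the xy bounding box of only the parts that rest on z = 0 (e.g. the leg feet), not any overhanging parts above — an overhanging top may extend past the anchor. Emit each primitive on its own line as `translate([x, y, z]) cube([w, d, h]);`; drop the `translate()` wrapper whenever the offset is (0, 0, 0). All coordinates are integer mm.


translate([300, 353, 0]) cube([23, 268, 907]);
translate([1406, 353, 0]) cube([23, 268, 907]);
translate([323, 353, 0]) cube([1083, 268, 21]);
translate([323, 353, 264]) cube([1083, 268, 21]);
translate([323, 353, 528]) cube([1083, 268, 21]);
translate([323, 353, 792]) cube([1083, 268, 21]);


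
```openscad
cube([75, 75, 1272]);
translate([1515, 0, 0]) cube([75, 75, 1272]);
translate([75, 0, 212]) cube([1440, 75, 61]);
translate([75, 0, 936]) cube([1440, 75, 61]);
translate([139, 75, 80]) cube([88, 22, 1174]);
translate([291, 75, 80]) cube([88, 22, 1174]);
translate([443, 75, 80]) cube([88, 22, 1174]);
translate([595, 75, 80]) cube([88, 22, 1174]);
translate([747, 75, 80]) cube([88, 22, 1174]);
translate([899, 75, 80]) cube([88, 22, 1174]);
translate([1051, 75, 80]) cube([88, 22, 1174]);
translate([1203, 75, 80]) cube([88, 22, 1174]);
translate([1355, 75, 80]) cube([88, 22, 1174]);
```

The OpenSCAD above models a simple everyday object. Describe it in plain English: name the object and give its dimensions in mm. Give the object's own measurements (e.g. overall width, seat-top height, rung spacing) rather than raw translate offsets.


A fence section. Two 75×75 mm posts, 1272 mm tall, stand on the floor with a clear span of 1440 mm between their inner faces. Two horizontal rails of 75×61 mm section span the gap between the posts with their undersides at z = 212 mm and z = 936 mm, flush with the posts' −y face. 9 pickets, each 88 mm wide, 22 mm thick and 1174 mm tall, are fixed to the +y face of the rails with their bottoms at z = 80 mm, spaced across the span with a 64 mm gap after the −x post and between neighbouring pickets, with 72 mm left before the +x post.


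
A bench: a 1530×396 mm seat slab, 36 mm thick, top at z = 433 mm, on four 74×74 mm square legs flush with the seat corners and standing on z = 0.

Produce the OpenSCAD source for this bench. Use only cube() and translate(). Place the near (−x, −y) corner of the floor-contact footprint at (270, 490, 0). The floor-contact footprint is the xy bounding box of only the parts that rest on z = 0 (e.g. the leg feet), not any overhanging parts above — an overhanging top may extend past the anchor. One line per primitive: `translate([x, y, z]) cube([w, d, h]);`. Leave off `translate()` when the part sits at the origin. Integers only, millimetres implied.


translate([270, 490, 397]) cube([1530, 396, 36]);
translate([270, 490, 0]) cube([74, 74, 397]);
translate([270, 812, 0]) cube([74, 74, 397]);
translate([1726, 490, 0]) cube([74, 74, 397]);
translate([1726, 812, 0]) cube([74, 74, 397]);


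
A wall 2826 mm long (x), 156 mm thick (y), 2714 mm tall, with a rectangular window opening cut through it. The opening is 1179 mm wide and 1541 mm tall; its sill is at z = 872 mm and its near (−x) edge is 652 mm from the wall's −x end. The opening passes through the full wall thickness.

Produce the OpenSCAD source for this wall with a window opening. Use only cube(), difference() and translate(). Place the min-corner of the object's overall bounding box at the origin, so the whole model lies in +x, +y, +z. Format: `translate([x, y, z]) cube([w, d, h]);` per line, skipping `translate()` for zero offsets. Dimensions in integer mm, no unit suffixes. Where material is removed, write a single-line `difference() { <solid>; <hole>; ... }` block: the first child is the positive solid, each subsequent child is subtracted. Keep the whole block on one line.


difference() { cube([2826, 156, 2714]); translate([652, 0, 872]) cube([1179, 156, 1541]); }


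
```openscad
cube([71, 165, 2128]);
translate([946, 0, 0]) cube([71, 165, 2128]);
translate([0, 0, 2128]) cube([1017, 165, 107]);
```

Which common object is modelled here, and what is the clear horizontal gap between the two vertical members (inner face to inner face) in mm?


A door frame. The clear opening width is 875 mm.

Two 2128 mm tall posts with a header on top — a door frame. The left jamb is 71 mm wide at x = 0; the right jamb starts at x = 946. The clear opening is 946 − 71 = 875 mm.


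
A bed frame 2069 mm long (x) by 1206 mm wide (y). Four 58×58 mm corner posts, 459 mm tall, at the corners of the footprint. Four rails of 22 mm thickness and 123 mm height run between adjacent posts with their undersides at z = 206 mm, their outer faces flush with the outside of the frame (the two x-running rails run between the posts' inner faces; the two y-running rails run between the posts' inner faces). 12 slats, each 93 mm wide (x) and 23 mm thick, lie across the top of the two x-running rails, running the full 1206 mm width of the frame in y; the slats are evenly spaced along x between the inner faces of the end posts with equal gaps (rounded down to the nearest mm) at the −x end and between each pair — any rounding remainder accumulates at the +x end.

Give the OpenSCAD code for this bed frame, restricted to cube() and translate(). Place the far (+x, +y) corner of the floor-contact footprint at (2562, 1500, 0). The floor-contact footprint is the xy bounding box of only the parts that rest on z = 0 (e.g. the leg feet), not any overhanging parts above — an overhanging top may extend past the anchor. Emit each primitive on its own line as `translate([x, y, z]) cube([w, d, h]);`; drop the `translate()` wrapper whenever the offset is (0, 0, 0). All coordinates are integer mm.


translate([493, 294, 0]) cube([58, 58, 459]);
translate([493, 1442, 0]) cube([58, 58, 459]);
translate([2504, 294, 0]) cube([58, 58, 459]);
translate([2504, 1442, 0]) cube([58, 58, 459]);
translate([551, 294, 206]) cube([1953, 22, 123]);
translate([551, 1478, 206]) cube([1953, 22, 123]);
translate([493, 352, 206]) cube([22, 1090, 123]);
translate([2540, 352, 206]) cube([22, 1090, 123]);
translate([615, 294, 329]) cube([93, 1206, 23]);
translate([772, 294, 329]) cube([93, 1206, 23]);
translate([929, 294, 329]) cube([93, 1206, 23]);
translate([1086, 294, 329]) cube([93, 1206, 23]);
translate([1243, 294, 329]) cube([93, 1206, 23]);
translate([1400, 294, 329]) cube([93, 1206, 23]);
translate([1557, 294, 329]) cube([93, 1206, 23]);
translate([1714, 294, 329]) cube([93, 1206, 23]);
translate([1871, 294, 329]) cube([93, 1206, 23]);
translate([2028, 294, 329]) cube([93, 1206, 23]);
translate([2185, 294, 329]) cube([93, 1206, 23]);
translate([2342, 294, 329]) cube([93, 1206, 23]);


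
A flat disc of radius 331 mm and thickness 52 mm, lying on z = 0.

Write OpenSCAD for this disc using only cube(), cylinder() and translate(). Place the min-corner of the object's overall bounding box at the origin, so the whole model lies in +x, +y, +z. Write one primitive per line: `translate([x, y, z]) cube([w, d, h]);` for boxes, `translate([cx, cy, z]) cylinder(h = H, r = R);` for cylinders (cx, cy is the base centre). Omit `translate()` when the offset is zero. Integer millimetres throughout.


translate([331, 331, 0]) cylinder(h = 52, r = 331);


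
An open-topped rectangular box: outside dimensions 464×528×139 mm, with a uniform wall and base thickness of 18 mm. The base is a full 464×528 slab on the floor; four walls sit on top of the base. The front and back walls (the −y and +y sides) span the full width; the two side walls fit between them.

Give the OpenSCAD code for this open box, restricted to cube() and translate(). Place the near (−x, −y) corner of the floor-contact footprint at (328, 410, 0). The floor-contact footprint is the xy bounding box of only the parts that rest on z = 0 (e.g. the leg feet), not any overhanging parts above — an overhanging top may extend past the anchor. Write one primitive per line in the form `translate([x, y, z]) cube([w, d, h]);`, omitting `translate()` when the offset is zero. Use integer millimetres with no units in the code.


translate([328, 410, 0]) cube([464, 528, 18]);
translate([328, 410, 18]) cube([464, 18, 121]);
translate([328, 920, 18]) cube([464, 18, 121]);
translate([328, 428, 18]) cube([18, 492, 121]);
translate([774, 428, 18]) cube([18, 492, 121]);


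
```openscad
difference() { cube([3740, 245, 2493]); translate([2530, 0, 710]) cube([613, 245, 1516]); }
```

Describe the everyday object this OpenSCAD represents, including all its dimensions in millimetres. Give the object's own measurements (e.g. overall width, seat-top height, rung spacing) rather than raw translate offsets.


A wall 3740 mm long (x), 245 mm thick (y), 2493 mm tall, with a rectangular window opening cut through it. The opening is 613 mm wide and 1516 mm tall; its sill is at z = 710 mm and its near (−x) edge is 2530 mm from the wall's −x end. The opening passes through the full wall thickness.


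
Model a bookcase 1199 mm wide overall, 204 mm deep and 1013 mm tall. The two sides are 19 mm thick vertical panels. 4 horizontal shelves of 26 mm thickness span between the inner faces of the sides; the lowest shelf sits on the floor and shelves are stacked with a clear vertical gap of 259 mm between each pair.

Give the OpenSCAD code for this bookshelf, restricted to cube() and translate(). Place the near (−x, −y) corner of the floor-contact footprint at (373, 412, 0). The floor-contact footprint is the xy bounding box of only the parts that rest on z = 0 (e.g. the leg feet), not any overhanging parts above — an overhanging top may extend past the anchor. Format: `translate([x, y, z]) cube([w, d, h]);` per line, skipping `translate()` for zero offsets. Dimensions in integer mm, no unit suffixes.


translate([373, 412, 0]) cube([19, 204, 1013]);
translate([1553, 412, 0]) cube([19, 204, 1013]);
translate([392, 412, 0]) cube([1161, 204, 26]);
translate([392, 412, 285]) cube([1161, 204, 26]);
translate([392, 412, 570]) cube([1161, 204, 26]);
translate([392, 412, 855]) cube([1161, 204, 26]);


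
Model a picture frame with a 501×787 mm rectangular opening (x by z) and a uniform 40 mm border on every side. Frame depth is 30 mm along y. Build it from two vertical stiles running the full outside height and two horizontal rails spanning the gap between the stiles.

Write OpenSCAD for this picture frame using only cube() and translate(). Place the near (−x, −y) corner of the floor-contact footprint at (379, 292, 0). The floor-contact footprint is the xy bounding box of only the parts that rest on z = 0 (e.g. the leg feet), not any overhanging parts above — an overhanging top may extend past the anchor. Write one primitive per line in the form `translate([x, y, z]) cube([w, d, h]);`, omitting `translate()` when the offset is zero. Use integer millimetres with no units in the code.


translate([379, 292, 0]) cube([40, 30, 867]);
translate([920, 292, 0]) cube([40, 30, 867]);
translate([419, 292, 0]) cube([501, 30, 40]);
translate([419, 292, 827]) cube([501, 30, 40]);


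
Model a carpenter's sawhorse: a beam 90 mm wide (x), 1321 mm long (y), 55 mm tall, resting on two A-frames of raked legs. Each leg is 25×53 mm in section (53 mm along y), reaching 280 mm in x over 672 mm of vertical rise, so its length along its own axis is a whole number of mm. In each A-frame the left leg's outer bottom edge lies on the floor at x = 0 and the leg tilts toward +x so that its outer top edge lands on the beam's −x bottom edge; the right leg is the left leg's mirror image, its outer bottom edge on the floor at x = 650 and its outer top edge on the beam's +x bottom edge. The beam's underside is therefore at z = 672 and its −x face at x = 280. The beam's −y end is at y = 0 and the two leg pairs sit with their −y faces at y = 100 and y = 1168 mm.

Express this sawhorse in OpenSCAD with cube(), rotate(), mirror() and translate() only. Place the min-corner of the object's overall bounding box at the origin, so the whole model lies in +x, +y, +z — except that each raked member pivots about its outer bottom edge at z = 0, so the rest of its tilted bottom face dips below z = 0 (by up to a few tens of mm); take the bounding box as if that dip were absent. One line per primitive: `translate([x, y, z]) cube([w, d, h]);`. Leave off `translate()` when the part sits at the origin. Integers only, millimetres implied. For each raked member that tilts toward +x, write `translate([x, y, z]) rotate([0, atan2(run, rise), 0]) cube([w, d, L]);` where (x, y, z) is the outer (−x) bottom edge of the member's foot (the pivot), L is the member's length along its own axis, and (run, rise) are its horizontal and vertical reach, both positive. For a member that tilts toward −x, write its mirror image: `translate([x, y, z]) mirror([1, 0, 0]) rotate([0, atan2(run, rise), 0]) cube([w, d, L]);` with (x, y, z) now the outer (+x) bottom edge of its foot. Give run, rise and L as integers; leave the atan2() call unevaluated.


translate([280, 0, 672]) cube([90, 1321, 55]);
translate([0, 100, 0]) rotate([0, atan2(280, 672), 0]) cube([25, 53, 728]);
translate([650, 100, 0]) mirror([1, 0, 0]) rotate([0, atan2(280, 672), 0]) cube([25, 53, 728]);
translate([0, 1168, 0]) rotate([0, atan2(280, 672), 0]) cube([25, 53, 728]);
translate([650, 1168, 0]) mirror([1, 0, 0]) rotate([0, atan2(280, 672), 0]) cube([25, 53, 728]);


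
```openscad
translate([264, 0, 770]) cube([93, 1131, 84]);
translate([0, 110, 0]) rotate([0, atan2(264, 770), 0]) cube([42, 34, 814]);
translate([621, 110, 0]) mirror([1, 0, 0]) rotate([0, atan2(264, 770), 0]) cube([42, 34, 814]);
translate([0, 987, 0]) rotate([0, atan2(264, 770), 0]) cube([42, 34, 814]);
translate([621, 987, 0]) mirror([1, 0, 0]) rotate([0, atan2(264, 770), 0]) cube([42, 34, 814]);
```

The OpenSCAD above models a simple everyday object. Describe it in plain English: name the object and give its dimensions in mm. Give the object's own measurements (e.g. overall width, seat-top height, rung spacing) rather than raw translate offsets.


A sawhorse. A 93×1131×84 mm beam (x, y, z) sits on two A-frame leg pairs. Each pair is two raked legs of 42×34 mm section (34 mm along y) splaying symmetrically in x. Each leg rises 770 mm vertically over 264 mm of horizontal reach and is 814 mm long along its own axis. Every leg's outer bottom edge rests on the floor and its outer top edge meets a bottom edge of the beam — the left legs (tilting toward +x) meet the beam's −x bottom edge, the right legs (their mirror images, tilting toward −x) meet its +x bottom edge — so the leg tops tuck under the beam, the beam's underside is 770 mm above the floor, and the feet are 621 mm apart outside-to-outside with the beam centred between them. The two leg pairs are set in 110 mm from either end of the beam.
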